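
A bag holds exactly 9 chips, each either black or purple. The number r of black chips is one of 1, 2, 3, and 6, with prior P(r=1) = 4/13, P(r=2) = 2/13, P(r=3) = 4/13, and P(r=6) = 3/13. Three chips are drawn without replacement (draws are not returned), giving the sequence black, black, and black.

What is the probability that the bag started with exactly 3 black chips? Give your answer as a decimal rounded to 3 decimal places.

0.063

The likelihood of the observed sequence under each hypothesis: P(data | r = 1) = (1/9)(0/8) = 0; P(data | r = 2) = (2/9)(1/8)(0/7) = 0; P(data | r = 3) = (3/9)(2/8)(1/7) = 1/84; P(data | r = 6) = (6/9)(5/8)(4/7) = 5/21.
The prior-weighted likelihoods are 4/13 · 0 = 0, 2/13 · 0 = 0, 4/13 · 1/84 = 1/273, 3/13 · 5/21 = 5/91; summing to 16/273.
So P(r = 3 | data) = (1/273) / (16/273) = 1/16.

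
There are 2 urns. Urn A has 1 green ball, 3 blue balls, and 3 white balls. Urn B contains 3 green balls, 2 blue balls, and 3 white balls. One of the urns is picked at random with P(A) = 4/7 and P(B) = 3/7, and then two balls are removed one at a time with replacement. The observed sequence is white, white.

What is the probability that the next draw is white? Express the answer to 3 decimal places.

For each hypothesis, P(data | H) works out to: P(data | urn A) = (3/7)(3/7) = 0.18367; P(data | urn B) = (3/8)(3/8) = 0.14062.
Multiplying each by its prior: 4/7 · 0.18367 = 0.10496, 3/7 · 0.14062 = 0.060268; with total 0.16522.
Normalising, the posterior is P(urn A | data) = 0.63524, P(urn B | data) = 0.36476.
Averaging over the posterior, P(white next | data) = (3/7)(0.63524) + (3/8)(0.36476) = 0.40903.

0.409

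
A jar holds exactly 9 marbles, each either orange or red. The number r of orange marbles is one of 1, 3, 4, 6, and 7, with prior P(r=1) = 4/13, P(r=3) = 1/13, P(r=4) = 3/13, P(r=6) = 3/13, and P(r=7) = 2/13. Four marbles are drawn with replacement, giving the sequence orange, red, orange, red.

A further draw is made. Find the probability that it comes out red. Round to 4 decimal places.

Compute the likelihood of the observed sequence for each case: P(data | r = 1) = (1/9)(8/9)(1/9)(8/9) = 0.0097546; P(data | r = 3) = (3/9)(6/9)(3/9)(6/9) = 0.049383; P(data | r = 4) = (4/9)(5/9)(4/9)(5/9) = 0.060966; P(data | r = 6) = (6/9)(3/9)(6/9)(3/9) = 0.049383; P(data | r = 7) = (7/9)(2/9)(7/9)(2/9) = 0.029873.
Weighting by the prior gives 4/13 · 0.0097546 = 0.0030014, 1/13 · 0.049383 = 0.0037987, 3/13 · 0.060966 = 0.014069, 3/13 · 0.049383 = 0.011396, 2/13 · 0.029873 = 0.0045959; with total 0.036861.
Normalising, the posterior is P(r = 1 | data) = 0.081425, P(r = 3 | data) = 0.10305, P(r = 4 | data) = 0.38168, P(r = 6 | data) = 0.30916, P(r = 7 | data) = 0.12468.
Averaging over the posterior, P(red next | data) = (8/9)(0.081425) + (2/3)(0.10305) + (5/9)(0.38168) + (1/3)(0.30916) + (2/9)(0.12468) = 0.48388.

0.4839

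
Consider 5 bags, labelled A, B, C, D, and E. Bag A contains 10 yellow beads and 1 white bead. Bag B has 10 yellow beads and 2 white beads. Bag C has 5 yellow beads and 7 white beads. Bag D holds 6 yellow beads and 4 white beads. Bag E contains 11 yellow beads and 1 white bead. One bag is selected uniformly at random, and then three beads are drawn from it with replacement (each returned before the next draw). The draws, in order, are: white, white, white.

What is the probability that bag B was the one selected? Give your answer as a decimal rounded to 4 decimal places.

For each hypothesis, P(data | H) works out to: P(data | bag A) = (1/11)(1/11)(1/11) = 0.00075131; P(data | bag B) = (2/12)(2/12)(2/12) = 0.0046296; P(data | bag C) = (7/12)(7/12)(7/12) = 0.1985; P(data | bag D) = (4/10)(4/10)(4/10) = 0.064; P(data | bag E) = (1/12)(1/12)(1/12) = 0.0005787.
The prior-weighted likelihoods are 1/5 · 0.00075131 = 0.00015026, 1/5 · 0.0046296 = 0.00092593, 1/5 · 0.1985 = 0.039699, 1/5 · 0.064 = 0.0128, 1/5 · 0.0005787 = 0.00011574; summing to 0.053691.
Therefore the posterior P(bag B | data) = (0.00092593) / (0.053691) = 0.017245.

0.0172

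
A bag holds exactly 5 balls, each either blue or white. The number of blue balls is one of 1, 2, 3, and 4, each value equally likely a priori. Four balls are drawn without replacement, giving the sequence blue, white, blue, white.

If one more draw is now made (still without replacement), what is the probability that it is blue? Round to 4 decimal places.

0.5000

For each hypothesis, P(data | H) works out to: P(data | r = 1) = (1/5)(4/4)(0/3) = 0; P(data | r = 2) = (2/5)(3/4)(1/3)(2/2) = 1/10; P(data | r = 3) = (3/5)(2/4)(2/3)(1/2) = 1/10; P(data | r = 4) = (4/5)(1/4)(3/3)(0/2) = 0.
The prior-weighted likelihoods are 1/4 · 0 = 0, 1/4 · 1/10 = 1/40, 1/4 · 1/10 = 1/40, 1/4 · 0 = 0; these sum to 1/20.
Dividing through by the total gives posterior P(r = 1 | data) = 0, P(r = 2 | data) = 1/2, P(r = 3 | data) = 1/2, P(r = 4 | data) = 0.
Averaging over the posterior, P(blue next | data) = (0)(1/2) + (1)(1/2) = 1/2.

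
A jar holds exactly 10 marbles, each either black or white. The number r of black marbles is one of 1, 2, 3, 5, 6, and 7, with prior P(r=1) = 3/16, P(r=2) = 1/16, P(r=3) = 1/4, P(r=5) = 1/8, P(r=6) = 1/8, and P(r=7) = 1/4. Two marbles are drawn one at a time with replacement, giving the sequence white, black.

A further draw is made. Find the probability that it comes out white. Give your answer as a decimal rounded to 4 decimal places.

The likelihood of the observed sequence under each hypothesis: P(data | r = 1) = (9/10)(1/10) = 0.09; P(data | r = 2) = (8/10)(2/10) = 0.16; P(data | r = 3) = (7/10)(3/10) = 0.21; P(data | r = 5) = (5/10)(5/10) = 0.25; P(data | r = 6) = (4/10)(6/10) = 0.24; P(data | r = 7) = (3/10)(7/10) = 0.21.
Multiplying each by its prior: 3/16 · 0.09 = 0.016875, 1/16 · 0.16 = 0.01, 1/4 · 0.21 = 0.0525, 1/8 · 0.25 = 0.03125, 1/8 · 0.24 = 0.03, 1/4 · 0.21 = 0.0525; summing to 0.19312.
Normalising, the posterior is P(r = 1 | data) = 0.087379, P(r = 2 | data) = 0.05178, P(r = 3 | data) = 0.27184, P(r = 5 | data) = 0.16181, P(r = 6 | data) = 0.15534, P(r = 7 | data) = 0.27184.
The predictive probability is P(white next | data) = (9/10)(0.087379) + (4/5)(0.05178) + (7/10)(0.27184) + (1/2)(0.16181) + (2/5)(0.15534) + (3/10)(0.27184) = 0.53495.

0.5350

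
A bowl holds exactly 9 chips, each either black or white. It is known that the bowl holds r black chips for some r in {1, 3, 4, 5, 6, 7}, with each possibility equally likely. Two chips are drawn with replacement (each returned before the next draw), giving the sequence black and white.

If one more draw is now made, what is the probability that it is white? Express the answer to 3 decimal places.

0.492

Under each hypothesis, the probability of the observed sequence is: P(data | r = 1) = (1/9)(8/9) = 8/81; P(data | r = 3) = (3/9)(6/9) = 2/9; P(data | r = 4) = (4/9)(5/9) = 20/81; P(data | r = 5) = (5/9)(4/9) = 20/81; P(data | r = 6) = (6/9)(3/9) = 2/9; P(data | r = 7) = (7/9)(2/9) = 14/81.
The prior-weighted likelihoods are 1/6 · 8/81 = 4/243, 1/6 · 2/9 = 1/27, 1/6 · 20/81 = 10/243, 1/6 · 20/81 = 10/243, 1/6 · 2/9 = 1/27, 1/6 · 14/81 = 7/243; summing to 49/243.
Normalising, the posterior is P(r = 1 | data) = 4/49, P(r = 3 | data) = 9/49, P(r = 4 | data) = 10/49, P(r = 5 | data) = 10/49, P(r = 6 | data) = 9/49, P(r = 7 | data) = 1/7.
Averaging over the posterior, P(white next | data) = (8/9)(4/49) + (2/3)(9/49) + (5/9)(10/49) + (4/9)(10/49) + (1/3)(9/49) + (2/9)(1/7) = 31/63.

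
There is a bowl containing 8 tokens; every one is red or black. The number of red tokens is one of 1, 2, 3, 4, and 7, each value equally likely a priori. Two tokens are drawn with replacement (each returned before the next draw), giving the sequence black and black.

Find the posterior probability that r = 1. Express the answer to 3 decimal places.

0.386

Compute the likelihood of the observed sequence for each case: P(data | r = 1) = (7/8)(7/8) = 49/64; P(data | r = 2) = (6/8)(6/8) = 9/16; P(data | r = 3) = (5/8)(5/8) = 25/64; P(data | r = 4) = (4/8)(4/8) = 1/4; P(data | r = 7) = (1/8)(1/8) = 1/64.
Multiplying each by its prior: 1/5 · 49/64 = 49/320, 1/5 · 9/16 = 9/80, 1/5 · 25/64 = 5/64, 1/5 · 1/4 = 1/20, 1/5 · 1/64 = 1/320; summing to 127/320.
So P(r = 1 | data) = (49/320) / (127/320) = 49/127.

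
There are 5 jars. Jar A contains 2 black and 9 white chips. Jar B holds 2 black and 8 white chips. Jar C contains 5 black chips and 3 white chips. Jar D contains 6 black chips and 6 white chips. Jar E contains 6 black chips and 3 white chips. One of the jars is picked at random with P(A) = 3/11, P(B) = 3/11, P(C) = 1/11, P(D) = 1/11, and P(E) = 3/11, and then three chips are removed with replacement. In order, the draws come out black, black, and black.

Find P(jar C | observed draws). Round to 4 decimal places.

The likelihood of the observed sequence under each hypothesis: P(data | jar A) = (2/11)(2/11)(2/11) = 0.0060105; P(data | jar B) = (2/10)(2/10)(2/10) = 0.008; P(data | jar C) = (5/8)(5/8)(5/8) = 0.24414; P(data | jar D) = (6/12)(6/12)(6/12) = 0.125; P(data | jar E) = (6/9)(6/9)(6/9) = 0.2963.
The prior-weighted likelihoods are 3/11 · 0.0060105 = 0.0016392, 3/11 · 0.008 = 0.0021818, 1/11 · 0.24414 = 0.022195, 1/11 · 0.125 = 0.011364, 3/11 · 0.2963 = 0.080808; summing to 0.11819.
So P(jar C | data) = (0.022195) / (0.11819) = 0.18779.

0.1878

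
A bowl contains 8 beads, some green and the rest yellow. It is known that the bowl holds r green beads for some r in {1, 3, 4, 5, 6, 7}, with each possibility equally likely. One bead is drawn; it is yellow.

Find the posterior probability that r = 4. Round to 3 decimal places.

For each hypothesis, P(data | H) works out to: P(data | r = 1) = (7/8) = 7/8; P(data | r = 3) = (5/8) = 5/8; P(data | r = 4) = (4/8) = 1/2; P(data | r = 5) = (3/8) = 3/8; P(data | r = 6) = (2/8) = 1/4; P(data | r = 7) = (1/8) = 1/8.
Weighting by the prior gives 1/6 · 7/8 = 7/48, 1/6 · 5/8 = 5/48, 1/6 · 1/2 = 1/12, 1/6 · 3/8 = 1/16, 1/6 · 1/4 = 1/24, 1/6 · 1/8 = 1/48; summing to 11/24.
Therefore the posterior P(r = 4 | data) = (1/12) / (11/24) = 2/11.

0.182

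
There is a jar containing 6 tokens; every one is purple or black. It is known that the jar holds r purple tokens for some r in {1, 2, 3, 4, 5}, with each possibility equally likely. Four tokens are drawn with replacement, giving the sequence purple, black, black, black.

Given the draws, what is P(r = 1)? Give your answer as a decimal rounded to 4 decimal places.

0.3369

Under each hypothesis, the probability of the observed sequence is: P(data | r = 1) = (1/6)(5/6)(5/6)(5/6) = 0.096451; P(data | r = 2) = (2/6)(4/6)(4/6)(4/6) = 0.098765; P(data | r = 3) = (3/6)(3/6)(3/6)(3/6) = 0.0625; P(data | r = 4) = (4/6)(2/6)(2/6)(2/6) = 0.024691; P(data | r = 5) = (5/6)(1/6)(1/6)(1/6) = 0.003858.
Weighting by the prior gives 1/5 · 0.096451 = 0.01929, 1/5 · 0.098765 = 0.019753, 1/5 · 0.0625 = 0.0125, 1/5 · 0.024691 = 0.0049383, 1/5 · 0.003858 = 0.0007716; these sum to 0.057253.
So P(r = 1 | data) = (0.01929) / (0.057253) = 0.33693.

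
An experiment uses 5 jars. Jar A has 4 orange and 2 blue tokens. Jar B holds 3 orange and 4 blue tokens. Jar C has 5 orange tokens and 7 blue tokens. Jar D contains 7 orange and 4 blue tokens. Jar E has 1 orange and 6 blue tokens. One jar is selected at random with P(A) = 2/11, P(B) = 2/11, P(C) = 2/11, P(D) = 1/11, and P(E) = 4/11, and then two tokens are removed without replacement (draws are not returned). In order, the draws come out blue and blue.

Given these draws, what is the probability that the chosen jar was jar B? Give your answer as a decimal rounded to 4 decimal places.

0.1327

The likelihood of the observed sequence under each hypothesis: P(data | jar A) = (2/6)(1/5) = 0.066667; P(data | jar B) = (4/7)(3/6) = 0.28571; P(data | jar C) = (7/12)(6/11) = 0.31818; P(data | jar D) = (4/11)(3/10) = 0.10909; P(data | jar E) = (6/7)(5/6) = 0.71429.
Multiplying each by its prior: 2/11 · 0.066667 = 0.012121, 2/11 · 0.28571 = 0.051948, 2/11 · 0.31818 = 0.057851, 1/11 · 0.10909 = 0.0099174, 4/11 · 0.71429 = 0.25974; these sum to 0.39158.
Hence P(jar B | data) = (0.051948) / (0.39158) = 0.13266.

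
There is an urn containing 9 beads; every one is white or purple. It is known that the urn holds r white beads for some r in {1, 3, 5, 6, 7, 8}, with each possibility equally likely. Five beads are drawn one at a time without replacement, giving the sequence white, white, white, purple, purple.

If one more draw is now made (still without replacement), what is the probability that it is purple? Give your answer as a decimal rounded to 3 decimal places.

For each hypothesis, P(data | H) works out to: P(data | r = 1) = (1/9)(0/8) = 0; P(data | r = 3) = (3/9)(2/8)(1/7)(6/6)(5/5) = 1/84; P(data | r = 5) = (5/9)(4/8)(3/7)(4/6)(3/5) = 1/21; P(data | r = 6) = (6/9)(5/8)(4/7)(3/6)(2/5) = 1/21; P(data | r = 7) = (7/9)(6/8)(5/7)(2/6)(1/5) = 1/36; P(data | r = 8) = (8/9)(7/8)(6/7)(1/6)(0/5) = 0.
Weighting by the prior gives 1/6 · 0 = 0, 1/6 · 1/84 = 1/504, 1/6 · 1/21 = 1/126, 1/6 · 1/21 = 1/126, 1/6 · 1/36 = 1/216, 1/6 · 0 = 0; summing to 17/756.
Dividing through by the total gives posterior P(r = 1 | data) = 0, P(r = 3 | data) = 3/34, P(r = 5 | data) = 6/17, P(r = 6 | data) = 6/17, P(r = 7 | data) = 7/34, P(r = 8 | data) = 0.
So P(purple next | data) = Σ P(purple next | H) P(H | data) = (1)(3/34) + (1/2)(6/17) + (1/4)(6/17) + (0)(7/34) = 6/17.

0.353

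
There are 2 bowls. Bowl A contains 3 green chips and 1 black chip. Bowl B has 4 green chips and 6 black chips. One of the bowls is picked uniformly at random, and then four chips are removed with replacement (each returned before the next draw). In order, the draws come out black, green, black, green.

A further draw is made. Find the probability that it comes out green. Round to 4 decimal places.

The likelihood of the observed sequence under each hypothesis: P(data | bowl A) = (1/4)(3/4)(1/4)(3/4) = 0.035156; P(data | bowl B) = (6/10)(4/10)(6/10)(4/10) = 0.0576.
Weighting by the prior gives 1/2 · 0.035156 = 0.017578, 1/2 · 0.0576 = 0.0288; these sum to 0.046378.
Dividing through by the total gives posterior P(bowl A | data) = 0.37902, P(bowl B | data) = 0.62098.
Averaging over the posterior, P(green next | data) = (3/4)(0.37902) + (2/5)(0.62098) = 0.53266.

0.5327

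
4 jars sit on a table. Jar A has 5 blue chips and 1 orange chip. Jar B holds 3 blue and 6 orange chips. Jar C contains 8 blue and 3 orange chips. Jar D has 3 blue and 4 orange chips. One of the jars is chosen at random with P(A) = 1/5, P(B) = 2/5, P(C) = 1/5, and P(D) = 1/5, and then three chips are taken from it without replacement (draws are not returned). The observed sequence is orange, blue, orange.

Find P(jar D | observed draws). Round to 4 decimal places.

0.2971

For each hypothesis, P(data | H) works out to: P(data | jar A) = (1/6)(5/5)(0/4) = 0; P(data | jar B) = (6/9)(3/8)(5/7) = 0.17857; P(data | jar C) = (3/11)(8/10)(2/9) = 0.048485; P(data | jar D) = (4/7)(3/6)(3/5) = 0.17143.
The prior-weighted likelihoods are 1/5 · 0 = 0, 2/5 · 0.17857 = 0.071429, 1/5 · 0.048485 = 0.009697, 1/5 · 0.17143 = 0.034286; summing to 0.11541.
So P(jar D | data) = (0.034286) / (0.11541) = 0.29707.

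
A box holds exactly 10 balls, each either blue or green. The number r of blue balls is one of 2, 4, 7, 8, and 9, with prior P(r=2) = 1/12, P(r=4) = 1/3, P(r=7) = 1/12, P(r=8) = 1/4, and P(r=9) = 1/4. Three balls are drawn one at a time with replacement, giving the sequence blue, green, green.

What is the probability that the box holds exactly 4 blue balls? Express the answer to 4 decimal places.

0.6472

Compute the likelihood of the observed sequence for each case: P(data | r = 2) = (2/10)(8/10)(8/10) = 0.128; P(data | r = 4) = (4/10)(6/10)(6/10) = 0.144; P(data | r = 7) = (7/10)(3/10)(3/10) = 0.063; P(data | r = 8) = (8/10)(2/10)(2/10) = 0.032; P(data | r = 9) = (9/10)(1/10)(1/10) = 0.009.
Multiplying each by its prior: 1/12 · 0.128 = 0.010667, 1/3 · 0.144 = 0.048, 1/12 · 0.063 = 0.00525, 1/4 · 0.032 = 0.008, 1/4 · 0.009 = 0.00225; with total 0.074167.
Hence P(r = 4 | data) = (0.048) / (0.074167) = 0.64719.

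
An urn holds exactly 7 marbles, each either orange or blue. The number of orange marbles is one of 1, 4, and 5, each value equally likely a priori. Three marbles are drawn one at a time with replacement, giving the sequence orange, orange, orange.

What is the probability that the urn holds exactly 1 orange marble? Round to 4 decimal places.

0.0053

For each hypothesis, P(data | H) works out to: P(data | r = 1) = (1/7)(1/7)(1/7) = 0.0029155; P(data | r = 4) = (4/7)(4/7)(4/7) = 0.18659; P(data | r = 5) = (5/7)(5/7)(5/7) = 0.36443.
The prior-weighted likelihoods are 1/3 · 0.0029155 = 0.00097182, 1/3 · 0.18659 = 0.062196, 1/3 · 0.36443 = 0.12148; summing to 0.18465.
So P(r = 1 | data) = (0.00097182) / (0.18465) = 0.0052632.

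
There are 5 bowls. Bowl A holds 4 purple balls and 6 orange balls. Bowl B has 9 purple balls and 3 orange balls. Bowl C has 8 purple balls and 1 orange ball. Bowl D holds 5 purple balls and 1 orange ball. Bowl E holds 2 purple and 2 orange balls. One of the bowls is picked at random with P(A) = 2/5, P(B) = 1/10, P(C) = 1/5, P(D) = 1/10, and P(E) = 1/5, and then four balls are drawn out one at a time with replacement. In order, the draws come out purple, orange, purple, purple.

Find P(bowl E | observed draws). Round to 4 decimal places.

0.1964

Compute the likelihood of the observed sequence for each case: P(data | bowl A) = (4/10)(6/10)(4/10)(4/10) = 0.0384; P(data | bowl B) = (9/12)(3/12)(9/12)(9/12) = 0.10547; P(data | bowl C) = (8/9)(1/9)(8/9)(8/9) = 0.078037; P(data | bowl D) = (5/6)(1/6)(5/6)(5/6) = 0.096451; P(data | bowl E) = (2/4)(2/4)(2/4)(2/4) = 0.0625.
Weighting by the prior gives 2/5 · 0.0384 = 0.01536, 1/10 · 0.10547 = 0.010547, 1/5 · 0.078037 = 0.015607, 1/10 · 0.096451 = 0.0096451, 1/5 · 0.0625 = 0.0125; with total 0.063659.
So P(bowl E | data) = (0.0125) / (0.063659) = 0.19636.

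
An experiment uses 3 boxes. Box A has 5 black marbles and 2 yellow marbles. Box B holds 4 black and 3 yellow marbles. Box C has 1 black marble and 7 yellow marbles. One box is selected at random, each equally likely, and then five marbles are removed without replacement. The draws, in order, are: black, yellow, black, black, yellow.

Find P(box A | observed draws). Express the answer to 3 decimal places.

0.455

Compute the likelihood of the observed sequence for each case: P(data | box A) = (5/7)(2/6)(4/5)(3/4)(1/3) = 1/21; P(data | box B) = (4/7)(3/6)(3/5)(2/4)(2/3) = 2/35; P(data | box C) = (1/8)(7/7)(0/6) = 0.
The prior-weighted likelihoods are 1/3 · 1/21 = 1/63, 1/3 · 2/35 = 2/105, 1/3 · 0 = 0; with total 11/315.
Therefore the posterior P(box A | data) = (1/63) / (11/315) = 5/11.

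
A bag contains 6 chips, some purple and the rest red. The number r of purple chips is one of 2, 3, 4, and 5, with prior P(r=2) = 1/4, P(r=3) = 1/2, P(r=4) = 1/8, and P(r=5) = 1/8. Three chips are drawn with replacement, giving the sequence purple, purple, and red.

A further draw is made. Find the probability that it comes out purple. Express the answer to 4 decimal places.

For each hypothesis, P(data | H) works out to: P(data | r = 2) = (2/6)(2/6)(4/6) = 0.074074; P(data | r = 3) = (3/6)(3/6)(3/6) = 0.125; P(data | r = 4) = (4/6)(4/6)(2/6) = 0.14815; P(data | r = 5) = (5/6)(5/6)(1/6) = 0.11574.
The prior-weighted likelihoods are 1/4 · 0.074074 = 0.018519, 1/2 · 0.125 = 0.0625, 1/8 · 0.14815 = 0.018519, 1/8 · 0.11574 = 0.014468; with total 0.114.
The posterior is then P(r = 2 | data) = 0.16244, P(r = 3 | data) = 0.54822, P(r = 4 | data) = 0.16244, P(r = 5 | data) = 0.1269.
So P(purple next | data) = Σ P(purple next | H) P(H | data) = (1/3)(0.16244) + (1/2)(0.54822) + (2/3)(0.16244) + (5/6)(0.1269) = 0.5423.

0.5423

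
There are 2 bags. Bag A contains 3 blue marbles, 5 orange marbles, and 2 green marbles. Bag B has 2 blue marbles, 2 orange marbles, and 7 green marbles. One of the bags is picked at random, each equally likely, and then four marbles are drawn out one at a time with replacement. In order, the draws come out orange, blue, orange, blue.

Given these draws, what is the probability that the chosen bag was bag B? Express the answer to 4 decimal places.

Under each hypothesis, the probability of the observed sequence is: P(data | bag A) = (5/10)(3/10)(5/10)(3/10) = 0.0225; P(data | bag B) = (2/11)(2/11)(2/11)(2/11) = 0.0010928.
Weighting by the prior gives 1/2 · 0.0225 = 0.01125, 1/2 · 0.0010928 = 0.00054641; these sum to 0.011796.
So P(bag B | data) = (0.00054641) / (0.011796) = 0.04632.

0.0463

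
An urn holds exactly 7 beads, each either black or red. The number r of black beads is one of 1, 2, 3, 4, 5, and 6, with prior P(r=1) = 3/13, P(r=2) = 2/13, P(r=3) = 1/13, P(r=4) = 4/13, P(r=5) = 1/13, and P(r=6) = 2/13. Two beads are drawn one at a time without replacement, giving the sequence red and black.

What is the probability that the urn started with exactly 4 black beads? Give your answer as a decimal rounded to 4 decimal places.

0.4000

Compute the likelihood of the observed sequence for each case: P(data | r = 1) = (6/7)(1/6) = 1/7; P(data | r = 2) = (5/7)(2/6) = 5/21; P(data | r = 3) = (4/7)(3/6) = 2/7; P(data | r = 4) = (3/7)(4/6) = 2/7; P(data | r = 5) = (2/7)(5/6) = 5/21; P(data | r = 6) = (1/7)(6/6) = 1/7.
Weighting by the prior gives 3/13 · 1/7 = 3/91, 2/13 · 5/21 = 10/273, 1/13 · 2/7 = 2/91, 4/13 · 2/7 = 8/91, 1/13 · 5/21 = 5/273, 2/13 · 1/7 = 2/91; with total 20/91.
By Bayes' rule, P(r = 4 | data) = (8/91) / (20/91) = 2/5.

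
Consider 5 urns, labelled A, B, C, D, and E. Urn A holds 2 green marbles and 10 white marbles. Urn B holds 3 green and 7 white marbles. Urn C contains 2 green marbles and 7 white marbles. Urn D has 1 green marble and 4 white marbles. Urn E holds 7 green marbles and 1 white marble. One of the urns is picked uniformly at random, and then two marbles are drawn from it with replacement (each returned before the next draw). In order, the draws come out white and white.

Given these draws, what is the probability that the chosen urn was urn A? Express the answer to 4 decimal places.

0.2840

Compute the likelihood of the observed sequence for each case: P(data | urn A) = (10/12)(10/12) = 0.69444; P(data | urn B) = (7/10)(7/10) = 0.49; P(data | urn C) = (7/9)(7/9) = 0.60494; P(data | urn D) = (4/5)(4/5) = 0.64; P(data | urn E) = (1/8)(1/8) = 0.015625.
Multiplying each by its prior: 1/5 · 0.69444 = 0.13889, 1/5 · 0.49 = 0.098, 1/5 · 0.60494 = 0.12099, 1/5 · 0.64 = 0.128, 1/5 · 0.015625 = 0.003125; these sum to 0.489.
By Bayes' rule, P(urn A | data) = (0.13889) / (0.489) = 0.28403.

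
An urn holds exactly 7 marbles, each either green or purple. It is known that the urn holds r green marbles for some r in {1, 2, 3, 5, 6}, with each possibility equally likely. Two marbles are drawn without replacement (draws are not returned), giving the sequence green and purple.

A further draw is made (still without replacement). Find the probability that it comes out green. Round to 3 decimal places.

0.473

For each hypothesis, P(data | H) works out to: P(data | r = 1) = (1/7)(6/6) = 1/7; P(data | r = 2) = (2/7)(5/6) = 5/21; P(data | r = 3) = (3/7)(4/6) = 2/7; P(data | r = 5) = (5/7)(2/6) = 5/21; P(data | r = 6) = (6/7)(1/6) = 1/7.
The prior-weighted likelihoods are 1/5 · 1/7 = 1/35, 1/5 · 5/21 = 1/21, 1/5 · 2/7 = 2/35, 1/5 · 5/21 = 1/21, 1/5 · 1/7 = 1/35; with total 22/105.
Normalising, the posterior is P(r = 1 | data) = 3/22, P(r = 2 | data) = 5/22, P(r = 3 | data) = 3/11, P(r = 5 | data) = 5/22, P(r = 6 | data) = 3/22.
So P(green next | data) = Σ P(green next | H) P(H | data) = (0)(3/22) + (1/5)(5/22) + (2/5)(3/11) + (4/5)(5/22) + (1)(3/22) = 26/55.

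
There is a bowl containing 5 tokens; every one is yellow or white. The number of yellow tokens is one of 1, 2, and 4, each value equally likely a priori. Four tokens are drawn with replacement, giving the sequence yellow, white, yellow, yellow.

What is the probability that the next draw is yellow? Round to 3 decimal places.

0.670

The likelihood of the observed sequence under each hypothesis: P(data | r = 1) = (1/5)(4/5)(1/5)(1/5) = 0.0064; P(data | r = 2) = (2/5)(3/5)(2/5)(2/5) = 0.0384; P(data | r = 4) = (4/5)(1/5)(4/5)(4/5) = 0.1024.
Weighting by the prior gives 1/3 · 0.0064 = 0.0021333, 1/3 · 0.0384 = 0.0128, 1/3 · 0.1024 = 0.034133; with total 0.049067.
Dividing through by the total gives posterior P(r = 1 | data) = 0.043478, P(r = 2 | data) = 0.26087, P(r = 4 | data) = 0.69565.
Averaging over the posterior, P(yellow next | data) = (1/5)(0.043478) + (2/5)(0.26087) + (4/5)(0.69565) = 0.66957.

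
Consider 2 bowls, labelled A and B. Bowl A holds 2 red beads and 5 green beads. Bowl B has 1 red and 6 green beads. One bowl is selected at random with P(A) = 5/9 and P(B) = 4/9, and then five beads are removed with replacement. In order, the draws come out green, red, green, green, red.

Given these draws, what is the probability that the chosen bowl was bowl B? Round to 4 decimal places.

For each hypothesis, P(data | H) works out to: P(data | bowl A) = (5/7)(2/7)(5/7)(5/7)(2/7) = 0.02975; P(data | bowl B) = (6/7)(1/7)(6/7)(6/7)(1/7) = 0.012852.
The prior-weighted likelihoods are 5/9 · 0.02975 = 0.016528, 4/9 · 0.012852 = 0.0057119; summing to 0.022239.
So P(bowl B | data) = (0.0057119) / (0.022239) = 0.25684.

0.2568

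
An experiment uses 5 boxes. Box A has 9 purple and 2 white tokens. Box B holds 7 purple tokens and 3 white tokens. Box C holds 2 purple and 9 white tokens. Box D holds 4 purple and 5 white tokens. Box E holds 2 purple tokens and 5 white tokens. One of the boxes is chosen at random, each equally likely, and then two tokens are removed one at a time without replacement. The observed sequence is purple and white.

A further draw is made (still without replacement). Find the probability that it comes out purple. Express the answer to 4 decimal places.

0.4694

Compute the likelihood of the observed sequence for each case: P(data | box A) = (9/11)(2/10) = 0.16364; P(data | box B) = (7/10)(3/9) = 0.23333; P(data | box C) = (2/11)(9/10) = 0.16364; P(data | box D) = (4/9)(5/8) = 0.27778; P(data | box E) = (2/7)(5/6) = 0.2381.
The prior-weighted likelihoods are 1/5 · 0.16364 = 0.032727, 1/5 · 0.23333 = 0.046667, 1/5 · 0.16364 = 0.032727, 1/5 · 0.27778 = 0.055556, 1/5 · 0.2381 = 0.047619; summing to 0.2153.
The posterior is then P(box A | data) = 0.15201, P(box B | data) = 0.21676, P(box C | data) = 0.15201, P(box D | data) = 0.25804, P(box E | data) = 0.22118.
So P(purple next | data) = Σ P(purple next | H) P(H | data) = (8/9)(0.15201) + (3/4)(0.21676) + (1/9)(0.15201) + (3/7)(0.25804) + (1/5)(0.22118) = 0.4694.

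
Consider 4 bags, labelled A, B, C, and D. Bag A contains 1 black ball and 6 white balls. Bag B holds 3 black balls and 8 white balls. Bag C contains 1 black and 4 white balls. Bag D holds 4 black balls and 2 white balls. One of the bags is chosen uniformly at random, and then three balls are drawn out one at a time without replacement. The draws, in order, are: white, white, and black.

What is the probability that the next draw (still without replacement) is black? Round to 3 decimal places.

0.188

Compute the likelihood of the observed sequence for each case: P(data | bag A) = (6/7)(5/6)(1/5) = 0.14286; P(data | bag B) = (8/11)(7/10)(3/9) = 0.1697; P(data | bag C) = (4/5)(3/4)(1/3) = 0.2; P(data | bag D) = (2/6)(1/5)(4/4) = 0.066667.
Weighting by the prior gives 1/4 · 0.14286 = 0.035714, 1/4 · 0.1697 = 0.042424, 1/4 · 0.2 = 0.05, 1/4 · 0.066667 = 0.016667; these sum to 0.14481.
The posterior is then P(bag A | data) = 0.24664, P(bag B | data) = 0.29297, P(bag C | data) = 0.34529, P(bag D | data) = 0.1151.
Averaging over the posterior, P(black next | data) = (0)(0.24664) + (1/4)(0.29297) + (0)(0.34529) + (1)(0.1151) = 0.18834.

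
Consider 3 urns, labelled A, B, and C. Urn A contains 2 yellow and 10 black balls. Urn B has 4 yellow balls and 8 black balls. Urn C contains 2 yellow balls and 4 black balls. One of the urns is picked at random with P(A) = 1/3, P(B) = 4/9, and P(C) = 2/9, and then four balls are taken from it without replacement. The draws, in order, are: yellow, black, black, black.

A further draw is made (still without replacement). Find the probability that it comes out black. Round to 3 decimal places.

0.678

Compute the likelihood of the observed sequence for each case: P(data | urn A) = (2/12)(10/11)(9/10)(8/9) = 0.12121; P(data | urn B) = (4/12)(8/11)(7/10)(6/9) = 0.11313; P(data | urn C) = (2/6)(4/5)(3/4)(2/3) = 0.13333.
The prior-weighted likelihoods are 1/3 · 0.12121 = 0.040404, 4/9 · 0.11313 = 0.050281, 2/9 · 0.13333 = 0.02963; with total 0.12031.
Dividing through by the total gives posterior P(urn A | data) = 0.33582, P(urn B | data) = 0.41791, P(urn C | data) = 0.24627.
So P(black next | data) = Σ P(black next | H) P(H | data) = (7/8)(0.33582) + (5/8)(0.41791) + (1/2)(0.24627) = 0.67817.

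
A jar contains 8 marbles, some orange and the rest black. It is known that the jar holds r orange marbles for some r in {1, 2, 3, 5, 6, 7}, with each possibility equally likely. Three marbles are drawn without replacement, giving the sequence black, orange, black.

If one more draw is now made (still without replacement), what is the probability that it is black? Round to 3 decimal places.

0.647

Under each hypothesis, the probability of the observed sequence is: P(data | r = 1) = (7/8)(1/7)(6/6) = 1/8; P(data | r = 2) = (6/8)(2/7)(5/6) = 5/28; P(data | r = 3) = (5/8)(3/7)(4/6) = 5/28; P(data | r = 5) = (3/8)(5/7)(2/6) = 5/56; P(data | r = 6) = (2/8)(6/7)(1/6) = 1/28; P(data | r = 7) = (1/8)(7/7)(0/6) = 0.
Multiplying each by its prior: 1/6 · 1/8 = 1/48, 1/6 · 5/28 = 5/168, 1/6 · 5/28 = 5/168, 1/6 · 5/56 = 5/336, 1/6 · 1/28 = 1/168, 1/6 · 0 = 0; with total 17/168.
Normalising, the posterior is P(r = 1 | data) = 7/34, P(r = 2 | data) = 5/17, P(r = 3 | data) = 5/17, P(r = 5 | data) = 5/34, P(r = 6 | data) = 1/17, P(r = 7 | data) = 0.
So P(black next | data) = Σ P(black next | H) P(H | data) = (1)(7/34) + (4/5)(5/17) + (3/5)(5/17) + (1/5)(5/34) + (0)(1/17) = 11/17.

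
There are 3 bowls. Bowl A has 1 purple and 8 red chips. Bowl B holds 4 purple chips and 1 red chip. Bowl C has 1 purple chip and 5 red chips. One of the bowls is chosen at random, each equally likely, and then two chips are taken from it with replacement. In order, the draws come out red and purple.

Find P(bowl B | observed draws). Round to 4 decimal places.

0.4024

Compute the likelihood of the observed sequence for each case: P(data | bowl A) = (8/9)(1/9) = 0.098765; P(data | bowl B) = (1/5)(4/5) = 0.16; P(data | bowl C) = (5/6)(1/6) = 0.13889.
Multiplying each by its prior: 1/3 · 0.098765 = 0.032922, 1/3 · 0.16 = 0.053333, 1/3 · 0.13889 = 0.046296; these sum to 0.13255.
So P(bowl B | data) = (0.053333) / (0.13255) = 0.40236.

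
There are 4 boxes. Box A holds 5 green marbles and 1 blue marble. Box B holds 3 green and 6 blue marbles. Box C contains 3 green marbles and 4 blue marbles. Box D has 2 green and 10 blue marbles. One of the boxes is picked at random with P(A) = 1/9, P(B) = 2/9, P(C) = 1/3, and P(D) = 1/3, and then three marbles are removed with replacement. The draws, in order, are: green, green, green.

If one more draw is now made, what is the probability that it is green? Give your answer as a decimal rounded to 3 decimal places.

0.676

For each hypothesis, P(data | H) works out to: P(data | box A) = (5/6)(5/6)(5/6) = 0.5787; P(data | box B) = (3/9)(3/9)(3/9) = 0.037037; P(data | box C) = (3/7)(3/7)(3/7) = 0.078717; P(data | box D) = (2/12)(2/12)(2/12) = 0.0046296.
Weighting by the prior gives 1/9 · 0.5787 = 0.0643, 2/9 · 0.037037 = 0.0082305, 1/3 · 0.078717 = 0.026239, 1/3 · 0.0046296 = 0.0015432; these sum to 0.10031.
Normalising, the posterior is P(box A | data) = 0.641, P(box B | data) = 0.082048, P(box C | data) = 0.26157, P(box D | data) = 0.015384.
The predictive probability is P(green next | data) = (5/6)(0.641) + (1/3)(0.082048) + (3/7)(0.26157) + (1/6)(0.015384) = 0.67618.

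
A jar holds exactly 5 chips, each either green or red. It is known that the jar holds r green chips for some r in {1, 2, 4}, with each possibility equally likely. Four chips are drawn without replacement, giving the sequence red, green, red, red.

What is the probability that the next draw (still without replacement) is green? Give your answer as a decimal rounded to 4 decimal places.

For each hypothesis, P(data | H) works out to: P(data | r = 1) = (4/5)(1/4)(3/3)(2/2) = 1/5; P(data | r = 2) = (3/5)(2/4)(2/3)(1/2) = 1/10; P(data | r = 4) = (1/5)(4/4)(0/3) = 0.
Multiplying each by its prior: 1/3 · 1/5 = 1/15, 1/3 · 1/10 = 1/30, 1/3 · 0 = 0; summing to 1/10.
Dividing through by the total gives posterior P(r = 1 | data) = 2/3, P(r = 2 | data) = 1/3, P(r = 4 | data) = 0.
The predictive probability is P(green next | data) = (0)(2/3) + (1)(1/3) = 1/3.

0.3333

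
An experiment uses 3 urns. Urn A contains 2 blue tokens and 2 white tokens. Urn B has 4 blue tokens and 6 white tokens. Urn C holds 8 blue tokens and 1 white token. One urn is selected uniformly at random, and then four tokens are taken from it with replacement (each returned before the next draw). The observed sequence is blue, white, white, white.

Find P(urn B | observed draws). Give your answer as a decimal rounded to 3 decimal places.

Compute the likelihood of the observed sequence for each case: P(data | urn A) = (2/4)(2/4)(2/4)(2/4) = 0.0625; P(data | urn B) = (4/10)(6/10)(6/10)(6/10) = 0.0864; P(data | urn C) = (8/9)(1/9)(1/9)(1/9) = 0.0012193.
The prior-weighted likelihoods are 1/3 · 0.0625 = 0.020833, 1/3 · 0.0864 = 0.0288, 1/3 · 0.0012193 = 0.00040644; with total 0.05004.
By Bayes' rule, P(urn B | data) = (0.0288) / (0.05004) = 0.57554.

0.576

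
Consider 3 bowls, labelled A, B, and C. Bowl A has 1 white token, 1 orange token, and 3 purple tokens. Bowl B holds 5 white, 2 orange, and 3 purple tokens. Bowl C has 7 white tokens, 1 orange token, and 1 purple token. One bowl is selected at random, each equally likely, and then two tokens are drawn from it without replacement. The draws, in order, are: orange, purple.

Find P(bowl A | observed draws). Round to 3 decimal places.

0.651

Under each hypothesis, the probability of the observed sequence is: P(data | bowl A) = (1/5)(3/4) = 0.15; P(data | bowl B) = (2/10)(3/9) = 0.066667; P(data | bowl C) = (1/9)(1/8) = 0.013889.
Weighting by the prior gives 1/3 · 0.15 = 0.05, 1/3 · 0.066667 = 0.022222, 1/3 · 0.013889 = 0.0046296; summing to 0.076852.
By Bayes' rule, P(bowl A | data) = (0.05) / (0.076852) = 0.6506.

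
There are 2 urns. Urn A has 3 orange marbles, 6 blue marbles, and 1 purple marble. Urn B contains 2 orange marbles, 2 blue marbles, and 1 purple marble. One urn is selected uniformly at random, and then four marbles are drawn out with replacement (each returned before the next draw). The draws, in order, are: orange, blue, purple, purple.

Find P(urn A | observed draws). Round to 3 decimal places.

Under each hypothesis, the probability of the observed sequence is: P(data | urn A) = (3/10)(6/10)(1/10)(1/10) = 0.0018; P(data | urn B) = (2/5)(2/5)(1/5)(1/5) = 0.0064.
The prior-weighted likelihoods are 1/2 · 0.0018 = 0.0009, 1/2 · 0.0064 = 0.0032; these sum to 0.0041.
Hence P(urn A | data) = (0.0009) / (0.0041) = 0.21951.

0.220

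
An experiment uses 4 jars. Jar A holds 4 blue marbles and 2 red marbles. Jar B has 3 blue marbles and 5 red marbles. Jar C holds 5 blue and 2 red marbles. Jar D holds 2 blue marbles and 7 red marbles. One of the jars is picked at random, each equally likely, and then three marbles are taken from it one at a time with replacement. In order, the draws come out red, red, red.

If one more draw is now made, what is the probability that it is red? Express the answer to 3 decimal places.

0.694

Under each hypothesis, the probability of the observed sequence is: P(data | jar A) = (2/6)(2/6)(2/6) = 0.037037; P(data | jar B) = (5/8)(5/8)(5/8) = 0.24414; P(data | jar C) = (2/7)(2/7)(2/7) = 0.023324; P(data | jar D) = (7/9)(7/9)(7/9) = 0.47051.
The prior-weighted likelihoods are 1/4 · 0.037037 = 0.0092593, 1/4 · 0.24414 = 0.061035, 1/4 · 0.023324 = 0.0058309, 1/4 · 0.47051 = 0.11763; with total 0.19375.
Normalising, the posterior is P(jar A | data) = 0.047789, P(jar B | data) = 0.31502, P(jar C | data) = 0.030095, P(jar D | data) = 0.6071.
So P(red next | data) = Σ P(red next | H) P(H | data) = (1/3)(0.047789) + (5/8)(0.31502) + (2/7)(0.030095) + (7/9)(0.6071) = 0.6936.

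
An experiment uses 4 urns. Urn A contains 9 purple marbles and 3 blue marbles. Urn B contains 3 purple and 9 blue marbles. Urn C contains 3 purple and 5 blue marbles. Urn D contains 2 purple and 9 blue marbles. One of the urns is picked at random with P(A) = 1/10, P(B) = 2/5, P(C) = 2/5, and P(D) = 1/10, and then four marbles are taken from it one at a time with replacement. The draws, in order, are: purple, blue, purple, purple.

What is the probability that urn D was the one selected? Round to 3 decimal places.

For each hypothesis, P(data | H) works out to: P(data | urn A) = (9/12)(3/12)(9/12)(9/12) = 0.10547; P(data | urn B) = (3/12)(9/12)(3/12)(3/12) = 0.011719; P(data | urn C) = (3/8)(5/8)(3/8)(3/8) = 0.032959; P(data | urn D) = (2/11)(9/11)(2/11)(2/11) = 0.0049177.
Multiplying each by its prior: 1/10 · 0.10547 = 0.010547, 2/5 · 0.011719 = 0.0046875, 2/5 · 0.032959 = 0.013184, 1/10 · 0.0049177 = 0.00049177; summing to 0.02891.
Therefore the posterior P(urn D | data) = (0.00049177) / (0.02891) = 0.017011.

0.017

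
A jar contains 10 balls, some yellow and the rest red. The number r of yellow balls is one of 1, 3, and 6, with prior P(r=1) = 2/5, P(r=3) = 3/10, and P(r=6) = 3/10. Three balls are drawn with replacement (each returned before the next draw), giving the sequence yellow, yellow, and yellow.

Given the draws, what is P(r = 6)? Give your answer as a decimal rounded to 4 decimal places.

Compute the likelihood of the observed sequence for each case: P(data | r = 1) = (1/10)(1/10)(1/10) = 0.001; P(data | r = 3) = (3/10)(3/10)(3/10) = 0.027; P(data | r = 6) = (6/10)(6/10)(6/10) = 0.216.
Multiplying each by its prior: 2/5 · 0.001 = 0.0004, 3/10 · 0.027 = 0.0081, 3/10 · 0.216 = 0.0648; these sum to 0.0733.
By Bayes' rule, P(r = 6 | data) = (0.0648) / (0.0733) = 0.88404.

0.8840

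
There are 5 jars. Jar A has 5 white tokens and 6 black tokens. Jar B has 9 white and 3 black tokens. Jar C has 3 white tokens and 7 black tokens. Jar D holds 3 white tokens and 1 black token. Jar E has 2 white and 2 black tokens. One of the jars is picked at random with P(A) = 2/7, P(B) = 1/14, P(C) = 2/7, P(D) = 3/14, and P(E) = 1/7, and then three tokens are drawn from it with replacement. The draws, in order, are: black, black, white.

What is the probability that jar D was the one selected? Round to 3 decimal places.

0.090

Compute the likelihood of the observed sequence for each case: P(data | jar A) = (6/11)(6/11)(5/11) = 0.13524; P(data | jar B) = (3/12)(3/12)(9/12) = 0.046875; P(data | jar C) = (7/10)(7/10)(3/10) = 0.147; P(data | jar D) = (1/4)(1/4)(3/4) = 0.046875; P(data | jar E) = (2/4)(2/4)(2/4) = 0.125.
The prior-weighted likelihoods are 2/7 · 0.13524 = 0.038639, 1/14 · 0.046875 = 0.0033482, 2/7 · 0.147 = 0.042, 3/14 · 0.046875 = 0.010045, 1/7 · 0.125 = 0.017857; these sum to 0.11189.
Therefore the posterior P(jar D | data) = (0.010045) / (0.11189) = 0.089773.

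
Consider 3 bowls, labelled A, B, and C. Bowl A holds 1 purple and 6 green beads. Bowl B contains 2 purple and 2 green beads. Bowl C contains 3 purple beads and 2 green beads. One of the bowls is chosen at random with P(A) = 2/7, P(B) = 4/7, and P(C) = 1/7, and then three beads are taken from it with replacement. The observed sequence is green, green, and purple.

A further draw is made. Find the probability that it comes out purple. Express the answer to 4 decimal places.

0.4189

Under each hypothesis, the probability of the observed sequence is: P(data | bowl A) = (6/7)(6/7)(1/7) = 0.10496; P(data | bowl B) = (2/4)(2/4)(2/4) = 0.125; P(data | bowl C) = (2/5)(2/5)(3/5) = 0.096.
The prior-weighted likelihoods are 2/7 · 0.10496 = 0.029988, 4/7 · 0.125 = 0.071429, 1/7 · 0.096 = 0.013714; with total 0.11513.
Dividing through by the total gives posterior P(bowl A | data) = 0.26047, P(bowl B | data) = 0.62041, P(bowl C | data) = 0.11912.
So P(purple next | data) = Σ P(purple next | H) P(H | data) = (1/7)(0.26047) + (1/2)(0.62041) + (3/5)(0.11912) = 0.41889.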